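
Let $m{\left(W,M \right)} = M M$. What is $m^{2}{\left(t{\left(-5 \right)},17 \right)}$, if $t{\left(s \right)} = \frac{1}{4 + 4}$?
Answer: $83521$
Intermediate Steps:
$t{\left(s \right)} = \frac{1}{8}$
$m{\left(W,M \right)} = M^{2}$
$m^{2}{\left(t{\left(-5 \right)},17 \right)} = \left(17^{2}\right)^{2} = 289^{2} = 83521$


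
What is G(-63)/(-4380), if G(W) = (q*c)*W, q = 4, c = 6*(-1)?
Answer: -126/365 ≈ -0.34521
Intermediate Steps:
c = -6
G(W) = -24*W (G(W) = (4*(-6))*W = -24*W)
G(-63)/(-4380) = -24*(-63)/(-4380) = 1512*(-1/4380) = -126/365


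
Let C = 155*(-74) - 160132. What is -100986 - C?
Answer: 70616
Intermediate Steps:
C = -171602 (C = -11470 - 160132 = -171602)
-100986 - C = -100986 - 1*(-171602) = -100986 + 171602 = 70616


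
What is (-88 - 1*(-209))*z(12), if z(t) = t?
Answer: 1452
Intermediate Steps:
(-88 - 1*(-209))*z(12) = (-88 - 1*(-209))*12 = (-88 + 209)*12 = 121*12 = 1452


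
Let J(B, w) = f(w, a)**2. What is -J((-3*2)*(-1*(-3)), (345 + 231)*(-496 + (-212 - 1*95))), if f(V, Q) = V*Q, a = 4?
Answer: -3422914412544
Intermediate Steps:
f(V, Q) = Q*V
J(B, w) = 16*w**2 (J(B, w) = (4*w)**2 = 16*w**2)
-J((-3*2)*(-1*(-3)), (345 + 231)*(-496 + (-212 - 1*95))) = -16*((345 + 231)*(-496 + (-212 - 1*95)))**2 = -16*(576*(-496 + (-212 - 95)))**2 = -16*(576*(-496 - 307))**2 = -16*(576*(-803))**2 = -16*(-462528)**2 = -16*213932150784 = -1*3422914412544 = -3422914412544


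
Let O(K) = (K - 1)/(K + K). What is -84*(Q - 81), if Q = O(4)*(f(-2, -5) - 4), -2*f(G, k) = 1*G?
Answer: 13797/2 ≈ 6898.5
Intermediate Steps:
f(G, k) = -G/2
O(K) = (-1 + K)/(2*K) (O(K) = (-1 + K)/((2*K)) = (-1 + K)*(1/(2*K)) = (-1 + K)/(2*K))
Q = -9/8 (Q = ((½)*(-1 + 4)/4)*(-½*(-2) - 4) = ((½)*(¼)*3)*(1 - 4) = (3/8)*(-3) = -9/8 ≈ -1.1250)
-84*(Q - 81) = -84*(-9/8 - 81) = -84*(-657/8) = 13797/2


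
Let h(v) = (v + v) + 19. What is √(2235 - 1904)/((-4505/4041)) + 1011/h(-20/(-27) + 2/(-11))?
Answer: 300267/5975 - 4041*√331/4505 ≈ 33.934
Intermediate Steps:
h(v) = 19 + 2*v (h(v) = 2*v + 19 = 19 + 2*v)
√(2235 - 1904)/((-4505/4041)) + 1011/h(-20/(-27) + 2/(-11)) = √(2235 - 1904)/((-4505/4041)) + 1011/(19 + 2*(-20/(-27) + 2/(-11))) = √331/((-4505*1/4041)) + 1011/(19 + 2*(-20*(-1/27) + 2*(-1/11))) = √331/(-4505/4041) + 1011/(19 + 2*(20/27 - 2/11)) = √331*(-4041/4505) + 1011/(19 + 2*(166/297)) = -4041*√331/4505 + 1011/(19 + 332/297) = -4041*√331/4505 + 1011/(5975/297) = -4041*√331/4505 + 1011*(297/5975) = -4041*√331/4505 + 300267/5975 = 300267/5975 - 4041*√331/4505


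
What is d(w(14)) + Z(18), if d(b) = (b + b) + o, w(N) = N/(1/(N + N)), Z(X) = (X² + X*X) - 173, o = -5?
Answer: 1254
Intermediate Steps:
Z(X) = -173 + 2*X² (Z(X) = (X² + X²) - 173 = 2*X² - 173 = -173 + 2*X²)
w(N) = 2*N² (w(N) = N/(1/(2*N)) = N/((1/(2*N))) = N*(2*N) = 2*N²)
d(b) = -5 + 2*b (d(b) = (b + b) - 5 = 2*b - 5 = -5 + 2*b)
d(w(14)) + Z(18) = (-5 + 2*(2*14²)) + (-173 + 2*18²) = (-5 + 2*(2*196)) + (-173 + 2*324) = (-5 + 2*392) + (-173 + 648) = (-5 + 784) + 475 = 779 + 475 = 1254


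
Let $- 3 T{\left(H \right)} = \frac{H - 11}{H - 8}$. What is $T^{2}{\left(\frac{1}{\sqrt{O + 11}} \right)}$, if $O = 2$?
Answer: $\frac{145174}{690561} + \frac{254 \sqrt{13}}{230187} \approx 0.2142$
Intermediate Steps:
$T{\left(H \right)} = - \frac{-11 + H}{3 \left(-8 + H\right)}$ ($T{\left(H \right)} = - \frac{\left(H - 11\right) \frac{1}{H - 8}}{3} = - \frac{\left(-11 + H\right) \frac{1}{-8 + H}}{3} = - \frac{\frac{1}{-8 + H} \left(-11 + H\right)}{3} = - \frac{-11 + H}{3 \left(-8 + H\right)}$)
$T^{2}{\left(\frac{1}{\sqrt{O + 11}} \right)} = \left(\frac{11 - \frac{1}{\sqrt{2 + 11}}}{3 \left(-8 + \frac{1}{\sqrt{2 + 11}}\right)}\right)^{2} = \left(\frac{11 - \frac{1}{\sqrt{13}}}{3 \left(-8 + \frac{1}{\sqrt{13}}\right)}\right)^{2} = \left(\frac{11 - \frac{\sqrt{13}}{13}}{3 \left(-8 + \frac{\sqrt{13}}{13}\right)}\right)^{2} = \frac{\left(11 - \frac{\sqrt{13}}{13}\right)^{2}}{9 \left(-8 + \frac{\sqrt{13}}{13}\right)^{2}}$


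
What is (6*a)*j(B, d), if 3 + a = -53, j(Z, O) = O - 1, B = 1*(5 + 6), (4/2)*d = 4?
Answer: -336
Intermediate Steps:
d = 2 (d = (1/2)*4 = 2)
B = 11 (B = 1*11 = 11)
j(Z, O) = -1 + O
a = -56 (a = -3 - 53 = -56)
(6*a)*j(B, d) = (6*(-56))*(-1 + 2) = -336*1 = -336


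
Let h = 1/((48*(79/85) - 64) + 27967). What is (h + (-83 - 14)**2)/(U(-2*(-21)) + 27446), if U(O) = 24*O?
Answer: 11175760904/33796907169 ≈ 0.33067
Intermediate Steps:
h = 85/2375547 (h = 1/((48*(79*(1/85)) - 64) + 27967) = 1/((48*(79/85) - 64) + 27967) = 1/((3792/85 - 64) + 27967) = 1/(-1648/85 + 27967) = 1/(2375547/85) = 85/2375547 ≈ 3.5781e-5)
(h + (-83 - 14)**2)/(U(-2*(-21)) + 27446) = (85/2375547 + (-83 - 14)**2)/(24*(-2*(-21)) + 27446) = (85/2375547 + (-97)**2)/(24*42 + 27446) = (85/2375547 + 9409)/(1008 + 27446) = (22351521808/2375547)/28454 = (22351521808/2375547)*(1/28454) = 11175760904/33796907169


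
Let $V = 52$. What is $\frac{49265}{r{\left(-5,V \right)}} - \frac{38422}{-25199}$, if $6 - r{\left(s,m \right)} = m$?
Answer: $- \frac{1239661323}{1159154} \approx -1069.5$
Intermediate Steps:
$r{\left(s,m \right)} = 6 - m$
$\frac{49265}{r{\left(-5,V \right)}} - \frac{38422}{-25199} = \frac{49265}{6 - 52} - \frac{38422}{-25199} = \frac{49265}{6 - 52} - - \frac{38422}{25199} = \frac{49265}{-46} + \frac{38422}{25199} = 49265 \left(- \frac{1}{46}\right) + \frac{38422}{25199} = - \frac{49265}{46} + \frac{38422}{25199} = - \frac{1239661323}{1159154}$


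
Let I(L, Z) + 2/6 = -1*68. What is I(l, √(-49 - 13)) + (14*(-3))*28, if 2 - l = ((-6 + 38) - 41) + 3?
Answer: -3733/3 ≈ -1244.3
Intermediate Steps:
l = 8 (l = 2 - (((-6 + 38) - 41) + 3) = 2 - ((32 - 41) + 3) = 2 - (-9 + 3) = 2 - 1*(-6) = 2 + 6 = 8)
I(L, Z) = -205/3 (I(L, Z) = -⅓ - 1*68 = -⅓ - 68 = -205/3)
I(l, √(-49 - 13)) + (14*(-3))*28 = -205/3 + (14*(-3))*28 = -205/3 - 42*28 = -205/3 - 1176 = -3733/3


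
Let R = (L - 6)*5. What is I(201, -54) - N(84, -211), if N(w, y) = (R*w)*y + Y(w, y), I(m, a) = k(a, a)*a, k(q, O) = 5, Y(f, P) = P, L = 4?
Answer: -177299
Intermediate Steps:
R = -10 (R = (4 - 6)*5 = -2*5 = -10)
I(m, a) = 5*a
N(w, y) = y - 10*w*y (N(w, y) = (-10*w)*y + y = -10*w*y + y = y - 10*w*y)
I(201, -54) - N(84, -211) = 5*(-54) - (-211)*(1 - 10*84) = -270 - (-211)*(1 - 840) = -270 - (-211)*(-839) = -270 - 1*177029 = -270 - 177029 = -177299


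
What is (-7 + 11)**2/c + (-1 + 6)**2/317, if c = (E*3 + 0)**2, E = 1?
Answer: 5297/2853 ≈ 1.8566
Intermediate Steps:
c = 9 (c = (1*3 + 0)**2 = (3 + 0)**2 = 3**2 = 9)
(-7 + 11)**2/c + (-1 + 6)**2/317 = (-7 + 11)**2/9 + (-1 + 6)**2/317 = 4**2*(1/9) + 5**2*(1/317) = 16*(1/9) + 25*(1/317) = 16/9 + 25/317 = 5297/2853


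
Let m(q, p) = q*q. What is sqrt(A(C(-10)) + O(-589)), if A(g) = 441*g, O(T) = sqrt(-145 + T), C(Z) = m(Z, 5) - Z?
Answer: sqrt(48510 + I*sqrt(734)) ≈ 220.25 + 0.0615*I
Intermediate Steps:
m(q, p) = q**2
C(Z) = Z**2 - Z
sqrt(A(C(-10)) + O(-589)) = sqrt(441*(-10*(-1 - 10)) + sqrt(-145 - 589)) = sqrt(441*(-10*(-11)) + sqrt(-734)) = sqrt(441*110 + I*sqrt(734)) = sqrt(48510 + I*sqrt(734))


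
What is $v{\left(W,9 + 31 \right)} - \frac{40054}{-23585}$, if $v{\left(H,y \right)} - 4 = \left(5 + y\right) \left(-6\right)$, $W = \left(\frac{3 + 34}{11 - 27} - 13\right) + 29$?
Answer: $- \frac{6233556}{23585} \approx -264.3$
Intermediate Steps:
$W = \frac{219}{16}$ ($W = \left(\frac{37}{-16} - 13\right) + 29 = \left(37 \left(- \frac{1}{16}\right) - 13\right) + 29 = \left(- \frac{37}{16} - 13\right) + 29 = - \frac{245}{16} + 29 = \frac{219}{16} \approx 13.688$)
$v{\left(H,y \right)} = -26 - 6 y$ ($v{\left(H,y \right)} = 4 + \left(5 + y\right) \left(-6\right) = 4 - \left(30 + 6 y\right) = -26 - 6 y$)
$v{\left(W,9 + 31 \right)} - \frac{40054}{-23585} = \left(-26 - 6 \left(9 + 31\right)\right) - \frac{40054}{-23585} = \left(-26 - 240\right) - 40054 \left(- \frac{1}{23585}\right) = \left(-26 - 240\right) - - \frac{40054}{23585} = -266 + \frac{40054}{23585} = - \frac{6233556}{23585}$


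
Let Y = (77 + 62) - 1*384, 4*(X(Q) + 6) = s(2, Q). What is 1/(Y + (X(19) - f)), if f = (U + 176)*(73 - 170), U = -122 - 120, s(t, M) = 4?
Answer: -1/6652 ≈ -0.00015033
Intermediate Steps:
X(Q) = -5 (X(Q) = -6 + (1/4)*4 = -6 + 1 = -5)
U = -242
Y = -245 (Y = 139 - 384 = -245)
f = 6402 (f = (-242 + 176)*(73 - 170) = -66*(-97) = 6402)
1/(Y + (X(19) - f)) = 1/(-245 + (-5 - 1*6402)) = 1/(-245 + (-5 - 6402)) = 1/(-245 - 6407) = 1/(-6652) = -1/6652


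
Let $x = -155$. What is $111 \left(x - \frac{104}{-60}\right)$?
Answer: $- \frac{85063}{5} \approx -17013.0$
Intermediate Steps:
$111 \left(x - \frac{104}{-60}\right) = 111 \left(-155 - \frac{104}{-60}\right) = 111 \left(-155 - - \frac{26}{15}\right) = 111 \left(-155 + \frac{26}{15}\right) = 111 \left(- \frac{2299}{15}\right) = - \frac{85063}{5}$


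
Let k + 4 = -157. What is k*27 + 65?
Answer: -4282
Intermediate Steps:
k = -161 (k = -4 - 157 = -161)
k*27 + 65 = -161*27 + 65 = -4347 + 65 = -4282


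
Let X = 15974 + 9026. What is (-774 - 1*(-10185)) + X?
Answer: 34411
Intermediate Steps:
X = 25000
(-774 - 1*(-10185)) + X = (-774 - 1*(-10185)) + 25000 = (-774 + 10185) + 25000 = 9411 + 25000 = 34411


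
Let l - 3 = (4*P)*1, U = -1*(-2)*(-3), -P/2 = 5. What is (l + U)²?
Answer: 1849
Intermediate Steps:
P = -10 (P = -2*5 = -10)
U = -6 (U = 2*(-3) = -6)
l = -37 (l = 3 + (4*(-10))*1 = 3 - 40*1 = 3 - 40 = -37)
(l + U)² = (-37 - 6)² = (-43)² = 1849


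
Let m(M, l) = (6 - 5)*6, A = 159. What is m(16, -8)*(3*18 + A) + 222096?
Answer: 223374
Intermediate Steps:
m(M, l) = 6 (m(M, l) = 1*6 = 6)
m(16, -8)*(3*18 + A) + 222096 = 6*(3*18 + 159) + 222096 = 6*(54 + 159) + 222096 = 6*213 + 222096 = 1278 + 222096 = 223374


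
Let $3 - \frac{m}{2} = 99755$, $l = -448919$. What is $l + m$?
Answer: $-648423$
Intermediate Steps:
$m = -199504$ ($m = 6 - 199510 = -199504$)
$l + m = -448919 - 199504 = -648423$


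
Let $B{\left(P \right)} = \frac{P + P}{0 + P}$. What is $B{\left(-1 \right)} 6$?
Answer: $12$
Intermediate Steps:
$B{\left(P \right)} = 2$ ($B{\left(P \right)} = \frac{2 P}{P} = 2$)
$B{\left(-1 \right)} 6 = 2 \cdot 6 = 12$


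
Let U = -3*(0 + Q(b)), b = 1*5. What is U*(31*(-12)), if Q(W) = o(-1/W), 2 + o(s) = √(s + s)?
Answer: -2232 + 1116*I*√10/5 ≈ -2232.0 + 705.82*I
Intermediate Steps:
b = 5
o(s) = -2 + √2*√s (o(s) = -2 + √(s + s) = -2 + √(2*s) = -2 + √2*√s)
Q(W) = -2 + √2*√(-1/W)
U = 6 - 3*I*√10/5 (U = -3*(0 + (-2 + √2*√(-1/5))) = -3*(0 + (-2 + √2*√(-1*⅕))) = -3*(0 + (-2 + √2*√(-⅕))) = -3*(0 + (-2 + √2*(I*√5/5))) = -3*(0 + (-2 + I*√10/5)) = -3*(-2 + I*√10/5) = 6 - 3*I*√10/5 ≈ 6.0 - 1.8974*I)
U*(31*(-12)) = (6 - 3*I*√10/5)*(31*(-12)) = (6 - 3*I*√10/5)*(-372) = -2232 + 1116*I*√10/5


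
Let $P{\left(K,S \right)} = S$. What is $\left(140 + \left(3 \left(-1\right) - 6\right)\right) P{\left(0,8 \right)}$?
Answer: $1048$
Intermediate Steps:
$\left(140 + \left(3 \left(-1\right) - 6\right)\right) P{\left(0,8 \right)} = \left(140 + \left(3 \left(-1\right) - 6\right)\right) 8 = \left(140 - 9\right) 8 = 131 \cdot 8 = 1048$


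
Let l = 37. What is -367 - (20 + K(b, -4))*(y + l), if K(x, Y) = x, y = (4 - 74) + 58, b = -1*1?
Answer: -842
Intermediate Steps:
b = -1
y = -12 (y = -70 + 58 = -12)
-367 - (20 + K(b, -4))*(y + l) = -367 - (20 - 1)*(-12 + 37) = -367 - 19*25 = -367 - 1*475 = -367 - 475 = -842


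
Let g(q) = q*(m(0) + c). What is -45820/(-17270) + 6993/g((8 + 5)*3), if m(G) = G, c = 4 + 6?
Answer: 4621297/224510 ≈ 20.584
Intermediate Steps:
c = 10
g(q) = 10*q (g(q) = q*(0 + 10) = q*10 = 10*q)
-45820/(-17270) + 6993/g((8 + 5)*3) = -45820/(-17270) + 6993/((10*((8 + 5)*3))) = -45820*(-1/17270) + 6993/((10*(13*3))) = 4582/1727 + 6993/((10*39)) = 4582/1727 + 6993/390 = 4582/1727 + 6993*(1/390) = 4582/1727 + 2331/130 = 4621297/224510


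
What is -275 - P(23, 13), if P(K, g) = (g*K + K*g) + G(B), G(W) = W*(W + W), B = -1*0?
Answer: -873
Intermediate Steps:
B = 0
G(W) = 2*W² (G(W) = W*(2*W) = 2*W²)
P(K, g) = 2*K*g (P(K, g) = (g*K + K*g) + 2*0² = (K*g + K*g) + 2*0 = 2*K*g + 0 = 2*K*g)
-275 - P(23, 13) = -275 - 2*23*13 = -275 - 1*598 = -275 - 598 = -873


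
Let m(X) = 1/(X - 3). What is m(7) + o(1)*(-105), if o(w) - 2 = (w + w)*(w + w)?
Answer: -2519/4 ≈ -629.75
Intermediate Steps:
m(X) = 1/(-3 + X)
o(w) = 2 + 4*w² (o(w) = 2 + (w + w)*(w + w) = 2 + (2*w)*(2*w) = 2 + 4*w²)
m(7) + o(1)*(-105) = 1/(-3 + 7) + (2 + 4*1²)*(-105) = 1/4 + (2 + 4*1)*(-105) = ¼ + (2 + 4)*(-105) = ¼ + 6*(-105) = ¼ - 630 = -2519/4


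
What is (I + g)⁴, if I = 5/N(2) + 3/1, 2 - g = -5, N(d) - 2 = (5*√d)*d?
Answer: 910819140625/92236816 + 23201953125*√2/23059204 ≈ 11298.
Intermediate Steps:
N(d) = 2 + 5*d^(3/2) (N(d) = 2 + (5*√d)*d = 2 + 5*d^(3/2))
g = 7 (g = 2 - 1*(-5) = 2 + 5 = 7)
I = 3 + 5/(2 + 10*√2) (I = 5/(2 + 5*2^(3/2)) + 3/1 = 5/(2 + 5*(2*√2)) + 3*1 = 5/(2 + 10*√2) + 3 = 3 + 5/(2 + 10*√2) ≈ 3.3097)
(I + g)⁴ = ((289/98 + 25*√2/98) + 7)⁴ = (975/98 + 25*√2/98)⁴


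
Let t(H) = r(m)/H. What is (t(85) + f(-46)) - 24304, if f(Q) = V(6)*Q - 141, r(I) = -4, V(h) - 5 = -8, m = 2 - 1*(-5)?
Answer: -2066099/85 ≈ -24307.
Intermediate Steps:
m = 7 (m = 2 + 5 = 7)
V(h) = -3 (V(h) = 5 - 8 = -3)
t(H) = -4/H
f(Q) = -141 - 3*Q (f(Q) = -3*Q - 141 = -141 - 3*Q)
(t(85) + f(-46)) - 24304 = (-4/85 + (-141 - 3*(-46))) - 24304 = (-4*1/85 + (-141 + 138)) - 24304 = (-4/85 - 3) - 24304 = -259/85 - 24304 = -2066099/85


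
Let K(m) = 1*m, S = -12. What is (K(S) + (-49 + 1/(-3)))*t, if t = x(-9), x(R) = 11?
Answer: -2024/3 ≈ -674.67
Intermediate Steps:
K(m) = m
t = 11
(K(S) + (-49 + 1/(-3)))*t = (-12 + (-49 + 1/(-3)))*11 = (-12 + (-49 - ⅓))*11 = (-12 - 148/3)*11 = -184/3*11 = -2024/3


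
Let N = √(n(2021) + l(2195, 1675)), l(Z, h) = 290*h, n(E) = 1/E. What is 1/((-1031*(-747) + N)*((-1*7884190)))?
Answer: -1556487297/9451082926056662178820 + √1984017217771/9451082926056662178820 ≈ -1.6454e-13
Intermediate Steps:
N = √1984017217771/2021 (N = √(1/2021 + 290*1675) = √(1/2021 + 485750) = √(981700751/2021) = √1984017217771/2021 ≈ 696.96)
1/((-1031*(-747) + N)*((-1*7884190))) = 1/((-1031*(-747) + √1984017217771/2021)*((-1*7884190))) = 1/((770157 + √1984017217771/2021)*(-7884190)) = -1/7884190/(770157 + √1984017217771/2021) = -1/(7884190*(770157 + √1984017217771/2021))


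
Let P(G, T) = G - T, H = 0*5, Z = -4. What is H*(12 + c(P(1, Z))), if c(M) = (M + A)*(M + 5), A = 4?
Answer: 0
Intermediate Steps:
H = 0
c(M) = (4 + M)*(5 + M) (c(M) = (M + 4)*(M + 5) = (4 + M)*(5 + M))
H*(12 + c(P(1, Z))) = 0*(12 + (20 + (1 - 1*(-4))² + 9*(1 - 1*(-4)))) = 0*(12 + (20 + (1 + 4)² + 9*(1 + 4))) = 0*(12 + (20 + 5² + 9*5)) = 0*(12 + (20 + 25 + 45)) = 0*(12 + 90) = 0*102 = 0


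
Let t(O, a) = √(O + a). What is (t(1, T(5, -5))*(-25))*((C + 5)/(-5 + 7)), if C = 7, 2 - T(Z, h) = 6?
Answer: -150*I*√3 ≈ -259.81*I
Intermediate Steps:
T(Z, h) = -4 (T(Z, h) = 2 - 1*6 = 2 - 6 = -4)
(t(1, T(5, -5))*(-25))*((C + 5)/(-5 + 7)) = (√(1 - 4)*(-25))*((7 + 5)/(-5 + 7)) = (√(-3)*(-25))*(12/2) = ((I*√3)*(-25))*(12*(½)) = -25*I*√3*6 = -150*I*√3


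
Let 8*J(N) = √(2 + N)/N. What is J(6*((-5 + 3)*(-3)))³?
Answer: 19*√38/11943936 ≈ 9.8061e-6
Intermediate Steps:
J(N) = √(2 + N)/(8*N) (J(N) = (√(2 + N)/N)/8 = √(2 + N)/(8*N))
J(6*((-5 + 3)*(-3)))³ = (√(2 + 6*((-5 + 3)*(-3)))/(8*((6*((-5 + 3)*(-3))))))³ = (√(2 + 6*(-2*(-3)))/(8*((6*(-2*(-3))))))³ = (√(2 + 6*6)/(8*((6*6))))³ = ((⅛)*√(2 + 36)/36)³ = ((⅛)*(1/36)*√38)³ = (√38/288)³ = 19*√38/11943936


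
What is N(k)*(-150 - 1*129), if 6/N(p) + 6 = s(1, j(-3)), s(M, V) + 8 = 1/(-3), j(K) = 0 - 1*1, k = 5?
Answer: 5022/43 ≈ 116.79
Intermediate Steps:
j(K) = -1 (j(K) = 0 - 1 = -1)
s(M, V) = -25/3 (s(M, V) = -8 + 1/(-3) = -8 - ⅓ = -25/3)
N(p) = -18/43 (N(p) = 6/(-6 - 25/3) = 6/(-43/3) = 6*(-3/43) = -18/43)
N(k)*(-150 - 1*129) = -18*(-150 - 1*129)/43 = -18*(-150 - 129)/43 = -18/43*(-279) = 5022/43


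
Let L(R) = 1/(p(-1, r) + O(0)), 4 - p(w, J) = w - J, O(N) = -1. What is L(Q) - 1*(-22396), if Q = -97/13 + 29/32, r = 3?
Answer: 156773/7 ≈ 22396.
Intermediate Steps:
Q = -2727/416 (Q = -97*1/13 + 29*(1/32) = -97/13 + 29/32 = -2727/416 ≈ -6.5553)
p(w, J) = 4 + J - w (p(w, J) = 4 - (w - J) = 4 + (J - w) = 4 + J - w)
L(R) = ⅐ (L(R) = 1/((4 + 3 - 1*(-1)) - 1) = 1/((4 + 3 + 1) - 1) = 1/(8 - 1) = 1/7 = ⅐)
L(Q) - 1*(-22396) = ⅐ - 1*(-22396) = ⅐ + 22396 = 156773/7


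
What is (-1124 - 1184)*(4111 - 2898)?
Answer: -2799604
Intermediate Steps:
(-1124 - 1184)*(4111 - 2898) = -2308*1213 = -2799604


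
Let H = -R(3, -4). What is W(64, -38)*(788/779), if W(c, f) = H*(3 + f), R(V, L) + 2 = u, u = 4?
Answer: 55160/779 ≈ 70.809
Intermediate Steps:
R(V, L) = 2 (R(V, L) = -2 + 4 = 2)
H = -2 (H = -1*2 = -2)
W(c, f) = -6 - 2*f (W(c, f) = -2*(3 + f) = -6 - 2*f)
W(64, -38)*(788/779) = (-6 - 2*(-38))*(788/779) = (-6 + 76)*(788*(1/779)) = 70*(788/779) = 55160/779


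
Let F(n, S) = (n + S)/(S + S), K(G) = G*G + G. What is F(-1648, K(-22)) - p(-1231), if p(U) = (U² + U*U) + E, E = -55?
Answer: -1400168747/462 ≈ -3.0307e+6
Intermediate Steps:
p(U) = -55 + 2*U² (p(U) = (U² + U*U) - 55 = (U² + U²) - 55 = 2*U² - 55 = -55 + 2*U²)
K(G) = G + G² (K(G) = G² + G = G + G²)
F(n, S) = (S + n)/(2*S) (F(n, S) = (S + n)/((2*S)) = (S + n)*(1/(2*S)) = (S + n)/(2*S))
F(-1648, K(-22)) - p(-1231) = (-22*(1 - 22) - 1648)/(2*((-22*(1 - 22)))) - (-55 + 2*(-1231)²) = (-22*(-21) - 1648)/(2*((-22*(-21)))) - (-55 + 2*1515361) = (½)*(462 - 1648)/462 - (-55 + 3030722) = (½)*(1/462)*(-1186) - 1*3030667 = -593/462 - 3030667 = -1400168747/462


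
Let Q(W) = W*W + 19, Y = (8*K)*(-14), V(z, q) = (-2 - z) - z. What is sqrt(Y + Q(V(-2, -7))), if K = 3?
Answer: I*sqrt(313) ≈ 17.692*I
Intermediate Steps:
V(z, q) = -2 - 2*z
Y = -336 (Y = (8*3)*(-14) = 24*(-14) = -336)
Q(W) = 19 + W**2 (Q(W) = W**2 + 19 = 19 + W**2)
sqrt(Y + Q(V(-2, -7))) = sqrt(-336 + (19 + (-2 - 2*(-2))**2)) = sqrt(-336 + (19 + (-2 + 4)**2)) = sqrt(-336 + (19 + 2**2)) = sqrt(-336 + (19 + 4)) = sqrt(-336 + 23) = sqrt(-313) = I*sqrt(313)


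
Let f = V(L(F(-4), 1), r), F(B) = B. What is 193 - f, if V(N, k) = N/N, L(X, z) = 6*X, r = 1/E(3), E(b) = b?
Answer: 192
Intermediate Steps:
r = ⅓ (r = 1/3 = ⅓ ≈ 0.33333)
V(N, k) = 1
f = 1
193 - f = 193 - 1*1 = 193 - 1 = 192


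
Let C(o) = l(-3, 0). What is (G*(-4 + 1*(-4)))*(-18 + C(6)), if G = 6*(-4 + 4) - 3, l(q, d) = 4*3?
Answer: -144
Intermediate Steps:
l(q, d) = 12
G = -3 (G = 6*0 - 3 = 0 - 3 = -3)
C(o) = 12
(G*(-4 + 1*(-4)))*(-18 + C(6)) = (-3*(-4 + 1*(-4)))*(-18 + 12) = -3*(-4 - 4)*(-6) = -3*(-8)*(-6) = 24*(-6) = -144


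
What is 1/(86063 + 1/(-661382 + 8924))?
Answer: 652458/56152492853 ≈ 1.1619e-5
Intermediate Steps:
1/(86063 + 1/(-661382 + 8924)) = 1/(86063 + 1/(-652458)) = 1/(86063 - 1/652458) = 1/(56152492853/652458) = 652458/56152492853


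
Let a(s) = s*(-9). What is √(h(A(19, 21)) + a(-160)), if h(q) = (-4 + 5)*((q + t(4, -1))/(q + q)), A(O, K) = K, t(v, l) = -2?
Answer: √2540958/42 ≈ 37.953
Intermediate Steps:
a(s) = -9*s
h(q) = (-2 + q)/(2*q) (h(q) = (-4 + 5)*((q - 2)/(q + q)) = 1*((-2 + q)/((2*q))) = 1*((-2 + q)*(1/(2*q))) = 1*((-2 + q)/(2*q)) = (-2 + q)/(2*q))
√(h(A(19, 21)) + a(-160)) = √((½)*(-2 + 21)/21 - 9*(-160)) = √((½)*(1/21)*19 + 1440) = √(19/42 + 1440) = √(60499/42) = √2540958/42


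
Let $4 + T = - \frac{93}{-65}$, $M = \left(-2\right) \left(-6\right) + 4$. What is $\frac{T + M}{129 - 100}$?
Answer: $\frac{873}{1885} \approx 0.46313$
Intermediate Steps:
$M = 16$ ($M = 12 + 4 = 16$)
$T = - \frac{167}{65}$ ($T = -4 - \frac{93}{-65} = -4 - - \frac{93}{65} = -4 + \frac{93}{65} = - \frac{167}{65} \approx -2.5692$)
$\frac{T + M}{129 - 100} = \frac{- \frac{167}{65} + 16}{129 - 100} = \frac{1}{29} \cdot \frac{873}{65} = \frac{873}{1885}$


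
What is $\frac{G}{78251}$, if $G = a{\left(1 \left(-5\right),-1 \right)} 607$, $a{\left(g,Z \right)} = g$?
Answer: $- \frac{3035}{78251} \approx -0.038785$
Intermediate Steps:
$G = -3035$ ($G = 1 \left(-5\right) 607 = \left(-5\right) 607 = -3035$)
$\frac{G}{78251} = - \frac{3035}{78251}$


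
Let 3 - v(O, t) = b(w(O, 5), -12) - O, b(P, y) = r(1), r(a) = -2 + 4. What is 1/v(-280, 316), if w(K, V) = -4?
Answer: -1/279 ≈ -0.0035842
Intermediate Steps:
r(a) = 2
b(P, y) = 2
v(O, t) = 1 + O (v(O, t) = 3 - (2 - O) = 3 + (-2 + O) = 1 + O)
1/v(-280, 316) = 1/(1 - 280) = 1/(-279) = -1/279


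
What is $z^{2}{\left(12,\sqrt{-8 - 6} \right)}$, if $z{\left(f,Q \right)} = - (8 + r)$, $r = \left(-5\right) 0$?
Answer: $64$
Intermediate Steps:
$r = 0$
$z{\left(f,Q \right)} = -8$ ($z{\left(f,Q \right)} = - (8 + 0) = \left(-1\right) 8 = -8$)
$z^{2}{\left(12,\sqrt{-8 - 6} \right)} = \left(-8\right)^{2} = 64$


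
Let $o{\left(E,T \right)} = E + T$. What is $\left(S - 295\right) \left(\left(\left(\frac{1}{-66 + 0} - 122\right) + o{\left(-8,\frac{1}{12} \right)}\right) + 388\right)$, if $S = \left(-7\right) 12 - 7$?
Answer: $- \frac{2191515}{22} \approx -99614.0$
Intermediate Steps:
$S = -91$ ($S = -84 - 7 = -91$)
$\left(S - 295\right) \left(\left(\left(\frac{1}{-66 + 0} - 122\right) + o{\left(-8,\frac{1}{12} \right)}\right) + 388\right) = \left(-91 - 295\right) \left(\left(\left(\frac{1}{-66 + 0} - 122\right) - \left(8 - \frac{1}{12}\right)\right) + 388\right) = - 386 \left(\left(\left(\frac{1}{-66} - 122\right) + \left(-8 + \frac{1}{12}\right)\right) + 388\right) = - 386 \left(\left(\left(- \frac{1}{66} - 122\right) - \frac{95}{12}\right) + 388\right) = - 386 \left(\left(- \frac{8053}{66} - \frac{95}{12}\right) + 388\right) = - 386 \left(- \frac{5717}{44} + 388\right) = \left(-386\right) \frac{11355}{44} = - \frac{2191515}{22}$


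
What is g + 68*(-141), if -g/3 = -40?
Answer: -9468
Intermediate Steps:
g = 120 (g = -3*(-40) = 120)
g + 68*(-141) = 120 + 68*(-141) = 120 - 9588 = -9468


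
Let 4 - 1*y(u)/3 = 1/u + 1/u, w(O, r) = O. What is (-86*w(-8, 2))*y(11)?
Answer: 86688/11 ≈ 7880.7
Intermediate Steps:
y(u) = 12 - 6/u (y(u) = 12 - 3*(1/u + 1/u) = 12 - 6/u)
(-86*w(-8, 2))*y(11) = (-86*(-8))*(12 - 6/11) = 688*(12 - 6*1/11) = 688*(12 - 6/11) = 688*(126/11) = 86688/11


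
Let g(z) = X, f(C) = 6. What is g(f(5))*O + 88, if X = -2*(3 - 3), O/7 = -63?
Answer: 88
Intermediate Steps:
O = -441 (O = 7*(-63) = -441)
X = 0 (X = -2*0 = 0)
g(z) = 0
g(f(5))*O + 88 = 0*(-441) + 88 = 0 + 88 = 88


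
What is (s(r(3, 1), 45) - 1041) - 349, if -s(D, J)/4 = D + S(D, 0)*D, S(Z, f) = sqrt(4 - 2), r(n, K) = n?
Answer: -1402 - 12*sqrt(2) ≈ -1419.0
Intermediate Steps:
S(Z, f) = sqrt(2)
s(D, J) = -4*D - 4*D*sqrt(2) (s(D, J) = -4*(D + sqrt(2)*D) = -4*(D + D*sqrt(2)) = -4*D - 4*D*sqrt(2))
(s(r(3, 1), 45) - 1041) - 349 = (-4*3*(1 + sqrt(2)) - 1041) - 349 = ((-12 - 12*sqrt(2)) - 1041) - 349 = (-1053 - 12*sqrt(2)) - 349 = -1402 - 12*sqrt(2)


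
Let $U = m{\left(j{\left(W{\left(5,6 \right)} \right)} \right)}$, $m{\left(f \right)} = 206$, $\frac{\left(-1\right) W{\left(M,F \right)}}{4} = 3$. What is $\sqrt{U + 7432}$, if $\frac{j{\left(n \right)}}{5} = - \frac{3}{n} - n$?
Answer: $\sqrt{7638} \approx 87.396$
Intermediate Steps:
$W{\left(M,F \right)} = -12$ ($W{\left(M,F \right)} = \left(-4\right) 3 = -12$)
$j{\left(n \right)} = - \frac{15}{n} - 5 n$ ($j{\left(n \right)} = 5 \left(- \frac{3}{n} - n\right) = 5 \left(- n - \frac{3}{n}\right) = - \frac{15}{n} - 5 n$)
$U = 206$
$\sqrt{U + 7432} = \sqrt{206 + 7432} = \sqrt{7638}$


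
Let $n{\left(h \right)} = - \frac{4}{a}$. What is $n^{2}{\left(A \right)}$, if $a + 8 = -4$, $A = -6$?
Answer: $\frac{1}{9} \approx 0.11111$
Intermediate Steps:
$a = -12$ ($a = -8 - 4 = -12$)
$n{\left(h \right)} = \frac{1}{3}$ ($n{\left(h \right)} = - \frac{4}{-12} = \left(-4\right) \left(- \frac{1}{12}\right) = \frac{1}{3}$)
$n^{2}{\left(A \right)} = \left(\frac{1}{3}\right)^{2} = \frac{1}{9}$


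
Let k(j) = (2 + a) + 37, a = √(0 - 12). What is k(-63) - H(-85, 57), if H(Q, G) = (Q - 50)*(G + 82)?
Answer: 18804 + 2*I*√3 ≈ 18804.0 + 3.4641*I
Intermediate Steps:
a = 2*I*√3 (a = √(-12) = 2*I*√3 ≈ 3.4641*I)
k(j) = 39 + 2*I*√3 (k(j) = (2 + 2*I*√3) + 37 = 39 + 2*I*√3)
H(Q, G) = (-50 + Q)*(82 + G)
k(-63) - H(-85, 57) = (39 + 2*I*√3) - (-4100 - 50*57 + 82*(-85) + 57*(-85)) = (39 + 2*I*√3) - (-4100 - 2850 - 6970 - 4845) = (39 + 2*I*√3) - 1*(-18765) = (39 + 2*I*√3) + 18765 = 18804 + 2*I*√3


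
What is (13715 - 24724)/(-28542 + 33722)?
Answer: -11009/5180 ≈ -2.1253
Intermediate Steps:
(13715 - 24724)/(-28542 + 33722) = -11009/5180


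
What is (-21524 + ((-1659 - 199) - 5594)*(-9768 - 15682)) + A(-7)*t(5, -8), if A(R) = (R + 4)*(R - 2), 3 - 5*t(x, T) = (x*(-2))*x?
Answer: 948160811/5 ≈ 1.8963e+8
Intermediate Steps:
t(x, T) = ⅗ + 2*x²/5 (t(x, T) = ⅗ - x*(-2)*x/5 = ⅗ - (-2*x)*x/5 = ⅗ - (-2)*x²/5 = ⅗ + 2*x²/5)
A(R) = (-2 + R)*(4 + R) (A(R) = (4 + R)*(-2 + R) = (-2 + R)*(4 + R))
(-21524 + ((-1659 - 199) - 5594)*(-9768 - 15682)) + A(-7)*t(5, -8) = (-21524 + ((-1659 - 199) - 5594)*(-9768 - 15682)) + (-8 + (-7)² + 2*(-7))*(⅗ + (⅖)*5²) = (-21524 + (-1858 - 5594)*(-25450)) + (-8 + 49 - 14)*(⅗ + (⅖)*25) = (-21524 - 7452*(-25450)) + 27*(⅗ + 10) = (-21524 + 189653400) + 27*(53/5) = 189631876 + 1431/5 = 948160811/5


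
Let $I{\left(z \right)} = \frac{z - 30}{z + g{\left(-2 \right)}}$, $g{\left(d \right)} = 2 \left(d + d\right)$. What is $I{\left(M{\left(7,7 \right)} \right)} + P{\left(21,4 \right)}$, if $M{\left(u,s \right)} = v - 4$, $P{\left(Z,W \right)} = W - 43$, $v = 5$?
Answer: $- \frac{244}{7} \approx -34.857$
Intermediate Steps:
$g{\left(d \right)} = 4 d$ ($g{\left(d \right)} = 2 \cdot 2 d = 4 d$)
$P{\left(Z,W \right)} = -43 + W$
$M{\left(u,s \right)} = 1$ ($M{\left(u,s \right)} = 5 - 4 = 1$)
$I{\left(z \right)} = \frac{-30 + z}{-8 + z}$ ($I{\left(z \right)} = \frac{z - 30}{z + 4 \left(-2\right)} = \frac{-30 + z}{z - 8} = \frac{-30 + z}{-8 + z}$)
$I{\left(M{\left(7,7 \right)} \right)} + P{\left(21,4 \right)} = \frac{-30 + 1}{-8 + 1} + \left(-43 + 4\right) = \frac{1}{-7} \left(-29\right) - 39 = \left(- \frac{1}{7}\right) \left(-29\right) - 39 = \frac{29}{7} - 39 = - \frac{244}{7}$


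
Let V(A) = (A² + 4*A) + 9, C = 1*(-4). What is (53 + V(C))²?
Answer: 3844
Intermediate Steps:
C = -4
V(A) = 9 + A² + 4*A
(53 + V(C))² = (53 + (9 + (-4)² + 4*(-4)))² = (53 + (9 + 16 - 16))² = (53 + 9)² = 62² = 3844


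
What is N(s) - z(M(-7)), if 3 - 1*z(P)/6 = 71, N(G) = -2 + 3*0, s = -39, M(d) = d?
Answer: 406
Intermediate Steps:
N(G) = -2 (N(G) = -2 + 0 = -2)
z(P) = -408 (z(P) = 18 - 6*71 = 18 - 426 = -408)
N(s) - z(M(-7)) = -2 - 1*(-408) = -2 + 408 = 406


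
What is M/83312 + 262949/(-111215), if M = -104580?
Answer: -8384417947/2316386020 ≈ -3.6196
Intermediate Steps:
M/83312 + 262949/(-111215) = -104580/83312 + 262949/(-111215) = -104580*1/83312 + 262949*(-1/111215) = -26145/20828 - 262949/111215 = -8384417947/2316386020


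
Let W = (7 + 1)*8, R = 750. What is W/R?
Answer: 32/375 ≈ 0.085333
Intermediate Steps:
W = 64 (W = 8*8 = 64)
W/R = 64/750 = 64*(1/750) = 32/375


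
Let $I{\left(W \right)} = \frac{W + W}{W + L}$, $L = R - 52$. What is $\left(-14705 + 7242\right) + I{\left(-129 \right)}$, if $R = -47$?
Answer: $- \frac{283551}{38} \approx -7461.9$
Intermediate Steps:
$L = -99$ ($L = -47 - 52 = -99$)
$I{\left(W \right)} = \frac{2 W}{-99 + W}$ ($I{\left(W \right)} = \frac{W + W}{W - 99} = \frac{2 W}{-99 + W}$)
$\left(-14705 + 7242\right) + I{\left(-129 \right)} = \left(-14705 + 7242\right) + 2 \left(-129\right) \frac{1}{-99 - 129} = -7463 + 2 \left(-129\right) \frac{1}{-228} = -7463 + 2 \left(-129\right) \left(- \frac{1}{228}\right) = -7463 + \frac{43}{38} = - \frac{283551}{38}$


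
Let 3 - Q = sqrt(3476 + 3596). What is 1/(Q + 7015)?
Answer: 3509/24622626 + sqrt(442)/12311313 ≈ 0.00014422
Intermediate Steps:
Q = 3 - 4*sqrt(442) (Q = 3 - sqrt(3476 + 3596) = 3 - sqrt(7072) = 3 - 4*sqrt(442) ≈ -81.095)
1/(Q + 7015) = 1/((3 - 4*sqrt(442)) + 7015) = 1/(7018 - 4*sqrt(442))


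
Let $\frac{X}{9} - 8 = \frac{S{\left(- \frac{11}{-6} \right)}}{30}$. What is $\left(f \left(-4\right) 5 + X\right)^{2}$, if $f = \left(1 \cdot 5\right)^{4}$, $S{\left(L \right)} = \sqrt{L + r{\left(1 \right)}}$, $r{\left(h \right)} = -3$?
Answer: $\frac{\left(248560 - i \sqrt{42}\right)^{2}}{400} \approx 1.5446 \cdot 10^{8} - 8054.3 i$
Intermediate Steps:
$S{\left(L \right)} = \sqrt{-3 + L}$ ($S{\left(L \right)} = \sqrt{L - 3} = \sqrt{-3 + L}$)
$X = 72 + \frac{i \sqrt{42}}{20}$ ($X = 72 + 9 \frac{\sqrt{-3 - \frac{11}{-6}}}{30} = 72 + 9 \sqrt{-3 - - \frac{11}{6}} \cdot \frac{1}{30} = 72 + 9 \sqrt{-3 + \frac{11}{6}} \cdot \frac{1}{30} = 72 + 9 \sqrt{- \frac{7}{6}} \cdot \frac{1}{30} = 72 + 9 \frac{i \sqrt{42}}{6} \cdot \frac{1}{30} = 72 + 9 \frac{i \sqrt{42}}{180} = 72 + \frac{i \sqrt{42}}{20} \approx 72.0 + 0.32404 i$)
$f = 625$ ($f = 5^{4} = 625$)
$\left(f \left(-4\right) 5 + X\right)^{2} = \left(625 \left(-4\right) 5 + \left(72 + \frac{i \sqrt{42}}{20}\right)\right)^{2} = \left(\left(-2500\right) 5 + \left(72 + \frac{i \sqrt{42}}{20}\right)\right)^{2} = \left(-12500 + \left(72 + \frac{i \sqrt{42}}{20}\right)\right)^{2} = \left(-12428 + \frac{i \sqrt{42}}{20}\right)^{2}$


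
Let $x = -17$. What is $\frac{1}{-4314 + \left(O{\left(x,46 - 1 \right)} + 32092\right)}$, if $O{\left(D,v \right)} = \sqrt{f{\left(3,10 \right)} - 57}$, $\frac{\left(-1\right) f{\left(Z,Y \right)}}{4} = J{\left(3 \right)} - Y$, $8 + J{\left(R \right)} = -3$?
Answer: $\frac{27778}{771617257} - \frac{3 \sqrt{3}}{771617257} \approx 3.5993 \cdot 10^{-5}$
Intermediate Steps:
$J{\left(R \right)} = -11$ ($J{\left(R \right)} = -8 - 3 = -11$)
$f{\left(Z,Y \right)} = 44 + 4 Y$ ($f{\left(Z,Y \right)} = - 4 \left(-11 - Y\right) = 44 + 4 Y$)
$O{\left(D,v \right)} = 3 \sqrt{3}$ ($O{\left(D,v \right)} = \sqrt{\left(44 + 4 \cdot 10\right) - 57} = \sqrt{\left(44 + 40\right) - 57} = \sqrt{84 - 57} = \sqrt{27} = 3 \sqrt{3}$)
$\frac{1}{-4314 + \left(O{\left(x,46 - 1 \right)} + 32092\right)} = \frac{1}{-4314 + \left(3 \sqrt{3} + 32092\right)} = \frac{1}{-4314 + \left(32092 + 3 \sqrt{3}\right)} = \frac{1}{27778 + 3 \sqrt{3}}$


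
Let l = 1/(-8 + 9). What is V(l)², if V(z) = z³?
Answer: 1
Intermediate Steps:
l = 1 (l = 1/1 = 1)
V(l)² = (1³)² = 1² = 1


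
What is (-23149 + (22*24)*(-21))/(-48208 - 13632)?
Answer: 34237/61840 ≈ 0.55364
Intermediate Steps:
(-23149 + (22*24)*(-21))/(-48208 - 13632) = (-23149 + 528*(-21))/(-61840) = (-23149 - 11088)*(-1/61840) = -34237*(-1/61840) = 34237/61840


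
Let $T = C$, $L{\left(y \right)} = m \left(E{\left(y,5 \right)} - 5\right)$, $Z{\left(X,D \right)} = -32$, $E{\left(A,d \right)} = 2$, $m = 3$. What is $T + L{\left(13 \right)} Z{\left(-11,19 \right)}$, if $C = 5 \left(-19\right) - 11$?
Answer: $182$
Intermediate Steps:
$L{\left(y \right)} = -9$ ($L{\left(y \right)} = 3 \left(2 - 5\right) = 3 \left(-3\right) = -9$)
$C = -106$ ($C = -95 - 11 = -106$)
$T = -106$
$T + L{\left(13 \right)} Z{\left(-11,19 \right)} = -106 - -288 = -106 + 288 = 182$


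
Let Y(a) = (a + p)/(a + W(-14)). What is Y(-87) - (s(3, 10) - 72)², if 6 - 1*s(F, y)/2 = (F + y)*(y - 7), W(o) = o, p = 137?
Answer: -1923494/101 ≈ -19045.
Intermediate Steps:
s(F, y) = 12 - 2*(-7 + y)*(F + y) (s(F, y) = 12 - 2*(F + y)*(y - 7) = 12 - 2*(F + y)*(-7 + y) = 12 - 2*(-7 + y)*(F + y))
Y(a) = (137 + a)/(-14 + a) (Y(a) = (a + 137)/(a - 14) = (137 + a)/(-14 + a))
Y(-87) - (s(3, 10) - 72)² = (137 - 87)/(-14 - 87) - ((12 - 2*10² + 14*3 + 14*10 - 2*3*10) - 72)² = 50/(-101) - ((12 - 2*100 + 42 + 140 - 60) - 72)² = -1/101*50 - ((12 - 200 + 42 + 140 - 60) - 72)² = -50/101 - (-66 - 72)² = -50/101 - 1*(-138)² = -50/101 - 1*19044 = -50/101 - 19044 = -1923494/101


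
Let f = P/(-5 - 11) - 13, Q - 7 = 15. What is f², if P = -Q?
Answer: 8649/64 ≈ 135.14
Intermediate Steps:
Q = 22 (Q = 7 + 15 = 22)
P = -22 (P = -1*22 = -22)
f = -93/8 (f = -22/(-5 - 11) - 13 = -22/(-16) - 13 = -1/16*(-22) - 13 = 11/8 - 13 = -93/8 ≈ -11.625)
f² = (-93/8)² = 8649/64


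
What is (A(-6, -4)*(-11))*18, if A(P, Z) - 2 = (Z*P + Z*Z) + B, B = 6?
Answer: -9504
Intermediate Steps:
A(P, Z) = 8 + Z² + P*Z (A(P, Z) = 2 + ((Z*P + Z*Z) + 6) = 2 + ((P*Z + Z²) + 6) = 2 + ((Z² + P*Z) + 6) = 2 + (6 + Z² + P*Z) = 8 + Z² + P*Z)
(A(-6, -4)*(-11))*18 = ((8 + (-4)² - 6*(-4))*(-11))*18 = ((8 + 16 + 24)*(-11))*18 = (48*(-11))*18 = -528*18 = -9504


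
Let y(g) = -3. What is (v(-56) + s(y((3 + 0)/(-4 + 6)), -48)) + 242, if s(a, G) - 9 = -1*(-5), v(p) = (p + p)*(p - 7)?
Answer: 7312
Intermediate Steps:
v(p) = 2*p*(-7 + p) (v(p) = (2*p)*(-7 + p) = 2*p*(-7 + p))
s(a, G) = 14 (s(a, G) = 9 - 1*(-5) = 9 + 5 = 14)
(v(-56) + s(y((3 + 0)/(-4 + 6)), -48)) + 242 = (2*(-56)*(-7 - 56) + 14) + 242 = (2*(-56)*(-63) + 14) + 242 = (7056 + 14) + 242 = 7070 + 242 = 7312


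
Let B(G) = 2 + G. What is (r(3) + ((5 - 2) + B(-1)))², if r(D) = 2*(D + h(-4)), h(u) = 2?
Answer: 196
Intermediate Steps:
r(D) = 4 + 2*D (r(D) = 2*(D + 2) = 2*(2 + D) = 4 + 2*D)
(r(3) + ((5 - 2) + B(-1)))² = ((4 + 2*3) + ((5 - 2) + (2 - 1)))² = ((4 + 6) + (3 + 1))² = (10 + 4)² = 14² = 196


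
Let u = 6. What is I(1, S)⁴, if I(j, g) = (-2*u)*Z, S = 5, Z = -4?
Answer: 5308416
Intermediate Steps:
I(j, g) = 48 (I(j, g) = -2*6*(-4) = -12*(-4) = 48)
I(1, S)⁴ = 48⁴ = 5308416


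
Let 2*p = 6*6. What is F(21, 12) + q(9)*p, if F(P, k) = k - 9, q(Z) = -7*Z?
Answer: -1131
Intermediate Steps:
F(P, k) = -9 + k
p = 18 (p = (6*6)/2 = (½)*36 = 18)
F(21, 12) + q(9)*p = (-9 + 12) - 7*9*18 = 3 - 63*18 = 3 - 1134 = -1131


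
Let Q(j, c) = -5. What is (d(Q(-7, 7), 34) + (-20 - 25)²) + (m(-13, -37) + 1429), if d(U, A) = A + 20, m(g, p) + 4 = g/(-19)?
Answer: 66589/19 ≈ 3504.7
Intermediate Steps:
m(g, p) = -4 - g/19 (m(g, p) = -4 + g/(-19) = -4 + g*(-1/19) = -4 - g/19)
d(U, A) = 20 + A
(d(Q(-7, 7), 34) + (-20 - 25)²) + (m(-13, -37) + 1429) = ((20 + 34) + (-20 - 25)²) + ((-4 - 1/19*(-13)) + 1429) = (54 + (-45)²) + ((-4 + 13/19) + 1429) = (54 + 2025) + (-63/19 + 1429) = 2079 + 27088/19 = 66589/19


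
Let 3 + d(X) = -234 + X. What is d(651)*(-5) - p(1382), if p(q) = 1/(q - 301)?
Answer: -2237671/1081 ≈ -2070.0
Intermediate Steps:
d(X) = -237 + X (d(X) = -3 + (-234 + X) = -237 + X)
p(q) = 1/(-301 + q)
d(651)*(-5) - p(1382) = (-237 + 651)*(-5) - 1/(-301 + 1382) = 414*(-5) - 1/1081 = -2070 - 1*1/1081 = -2070 - 1/1081 = -2237671/1081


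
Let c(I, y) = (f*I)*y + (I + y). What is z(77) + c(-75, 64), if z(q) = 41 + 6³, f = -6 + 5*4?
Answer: -66954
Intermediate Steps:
f = 14 (f = -6 + 20 = 14)
c(I, y) = I + y + 14*I*y (c(I, y) = (14*I)*y + (I + y) = 14*I*y + (I + y) = I + y + 14*I*y)
z(q) = 257 (z(q) = 41 + 216 = 257)
z(77) + c(-75, 64) = 257 + (-75 + 64 + 14*(-75)*64) = 257 + (-75 + 64 - 67200) = 257 - 67211 = -66954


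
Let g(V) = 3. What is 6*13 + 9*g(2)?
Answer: 105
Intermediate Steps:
6*13 + 9*g(2) = 6*13 + 9*3 = 78 + 27 = 105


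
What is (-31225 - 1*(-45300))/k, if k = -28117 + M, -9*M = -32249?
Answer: -126675/220804 ≈ -0.57370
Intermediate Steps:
M = 32249/9 (M = -⅑*(-32249) = 32249/9 ≈ 3583.2)
k = -220804/9 (k = -28117 + 32249/9 = -220804/9 ≈ -24534.)
(-31225 - 1*(-45300))/k = (-31225 - 1*(-45300))/(-220804/9) = (-31225 + 45300)*(-9/220804) = 14075*(-9/220804) = -126675/220804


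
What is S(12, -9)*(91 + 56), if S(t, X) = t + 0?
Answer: 1764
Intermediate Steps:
S(t, X) = t
S(12, -9)*(91 + 56) = 12*(91 + 56) = 12*147 = 1764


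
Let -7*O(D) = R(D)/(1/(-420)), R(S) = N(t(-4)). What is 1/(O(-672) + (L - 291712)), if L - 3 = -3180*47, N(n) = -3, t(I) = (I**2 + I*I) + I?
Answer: -1/441349 ≈ -2.2658e-6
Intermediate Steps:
t(I) = I + 2*I**2 (t(I) = (I**2 + I**2) + I = 2*I**2 + I = I + 2*I**2)
R(S) = -3
L = -149457 (L = 3 - 3180*47 = 3 - 149460 = -149457)
O(D) = -180 (O(D) = -(-3)/(7*(1/(-420))) = -(-3)/(7*(-1/420)) = -(-3)*(-420)/7 = -1/7*1260 = -180)
1/(O(-672) + (L - 291712)) = 1/(-180 + (-149457 - 291712)) = 1/(-180 - 441169) = 1/(-441349) = -1/441349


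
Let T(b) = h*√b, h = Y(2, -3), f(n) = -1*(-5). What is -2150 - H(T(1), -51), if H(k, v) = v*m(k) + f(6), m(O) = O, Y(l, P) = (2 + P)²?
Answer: -2104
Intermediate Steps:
f(n) = 5
h = 1 (h = (2 - 3)² = (-1)² = 1)
T(b) = √b (T(b) = 1*√b = √b)
H(k, v) = 5 + k*v (H(k, v) = v*k + 5 = k*v + 5 = 5 + k*v)
-2150 - H(T(1), -51) = -2150 - (5 + √1*(-51)) = -2150 - (5 + 1*(-51)) = -2150 - (5 - 51) = -2150 - 1*(-46) = -2150 + 46 = -2104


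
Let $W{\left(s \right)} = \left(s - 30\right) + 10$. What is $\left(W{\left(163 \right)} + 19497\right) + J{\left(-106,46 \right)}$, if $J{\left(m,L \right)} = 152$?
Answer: $19792$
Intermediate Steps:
$W{\left(s \right)} = -20 + s$ ($W{\left(s \right)} = \left(-30 + s\right) + 10 = -20 + s$)
$\left(W{\left(163 \right)} + 19497\right) + J{\left(-106,46 \right)} = \left(\left(-20 + 163\right) + 19497\right) + 152 = \left(143 + 19497\right) + 152 = 19640 + 152 = 19792$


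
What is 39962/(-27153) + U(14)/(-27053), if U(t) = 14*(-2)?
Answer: -1080331702/734570109 ≈ -1.4707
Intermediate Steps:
U(t) = -28
39962/(-27153) + U(14)/(-27053) = 39962/(-27153) - 28/(-27053) = 39962*(-1/27153) - 28*(-1/27053) = -39962/27153 + 28/27053 = -1080331702/734570109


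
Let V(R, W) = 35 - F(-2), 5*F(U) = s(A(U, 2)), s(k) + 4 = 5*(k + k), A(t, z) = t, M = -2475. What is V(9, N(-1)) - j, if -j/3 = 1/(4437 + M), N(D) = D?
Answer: 130151/3270 ≈ 39.802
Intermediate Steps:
s(k) = -4 + 10*k (s(k) = -4 + 5*(k + k) = -4 + 5*(2*k) = -4 + 10*k)
F(U) = -⅘ + 2*U (F(U) = (-4 + 10*U)/5 = -⅘ + 2*U)
V(R, W) = 199/5 (V(R, W) = 35 - (-⅘ + 2*(-2)) = 35 - (-⅘ - 4) = 35 - 1*(-24/5) = 35 + 24/5 = 199/5)
j = -1/654 (j = -3/(4437 - 2475) = -3/1962 = -3*1/1962 = -1/654 ≈ -0.0015291)
V(9, N(-1)) - j = 199/5 - 1*(-1/654) = 199/5 + 1/654 = 130151/3270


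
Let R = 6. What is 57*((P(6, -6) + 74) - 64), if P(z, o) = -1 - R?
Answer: 171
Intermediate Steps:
P(z, o) = -7 (P(z, o) = -1 - 1*6 = -1 - 6 = -7)
57*((P(6, -6) + 74) - 64) = 57*((-7 + 74) - 64) = 57*(67 - 64) = 57*3 = 171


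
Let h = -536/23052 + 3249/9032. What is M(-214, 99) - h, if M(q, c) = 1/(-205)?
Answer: -3642359711/10670540280 ≈ -0.34135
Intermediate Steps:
M(q, c) = -1/205
h = 17513699/52051416 (h = -536*1/23052 + 3249*(1/9032) = -134/5763 + 3249/9032 = 17513699/52051416 ≈ 0.33647)
M(-214, 99) - h = -1/205 - 1*17513699/52051416 = -1/205 - 17513699/52051416 = -3642359711/10670540280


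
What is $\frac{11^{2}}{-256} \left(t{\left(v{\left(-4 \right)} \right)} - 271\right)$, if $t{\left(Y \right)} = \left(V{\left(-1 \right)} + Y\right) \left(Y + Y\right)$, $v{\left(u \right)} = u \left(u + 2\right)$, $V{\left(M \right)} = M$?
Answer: $\frac{19239}{256} \approx 75.152$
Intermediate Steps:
$v{\left(u \right)} = u \left(2 + u\right)$
$t{\left(Y \right)} = 2 Y \left(-1 + Y\right)$ ($t{\left(Y \right)} = \left(-1 + Y\right) \left(Y + Y\right) = \left(-1 + Y\right) 2 Y = 2 Y \left(-1 + Y\right)$)
$\frac{11^{2}}{-256} \left(t{\left(v{\left(-4 \right)} \right)} - 271\right) = \frac{11^{2}}{-256} \left(2 \left(- 4 \left(2 - 4\right)\right) \left(-1 - 4 \left(2 - 4\right)\right) - 271\right) = 121 \left(- \frac{1}{256}\right) \left(2 \left(\left(-4\right) \left(-2\right)\right) \left(-1 - -8\right) - 271\right) = - \frac{121 \left(2 \cdot 8 \left(-1 + 8\right) - 271\right)}{256} = - \frac{121 \left(2 \cdot 8 \cdot 7 - 271\right)}{256} = - \frac{121 \left(112 - 271\right)}{256} = \left(- \frac{121}{256}\right) \left(-159\right) = \frac{19239}{256}$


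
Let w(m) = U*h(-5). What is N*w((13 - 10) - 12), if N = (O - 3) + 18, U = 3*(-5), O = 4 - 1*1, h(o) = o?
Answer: 1350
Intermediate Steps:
O = 3 (O = 4 - 1 = 3)
U = -15
N = 18 (N = (3 - 3) + 18 = 0 + 18 = 18)
w(m) = 75 (w(m) = -15*(-5) = 75)
N*w((13 - 10) - 12) = 18*75 = 1350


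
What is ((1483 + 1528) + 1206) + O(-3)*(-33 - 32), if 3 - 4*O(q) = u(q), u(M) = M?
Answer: 8239/2 ≈ 4119.5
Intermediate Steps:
O(q) = ¾ - q/4
((1483 + 1528) + 1206) + O(-3)*(-33 - 32) = ((1483 + 1528) + 1206) + (¾ - ¼*(-3))*(-33 - 32) = (3011 + 1206) + (¾ + ¾)*(-65) = 4217 + (3/2)*(-65) = 4217 - 195/2 = 8239/2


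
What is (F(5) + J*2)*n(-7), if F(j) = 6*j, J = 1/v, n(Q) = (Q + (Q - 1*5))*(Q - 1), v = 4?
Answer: 4636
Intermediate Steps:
n(Q) = (-1 + Q)*(-5 + 2*Q) (n(Q) = (Q + (Q - 5))*(-1 + Q) = (Q + (-5 + Q))*(-1 + Q) = (-5 + 2*Q)*(-1 + Q) = (-1 + Q)*(-5 + 2*Q))
J = 1/4 ≈ 0.25000
(F(5) + J*2)*n(-7) = (6*5 + (1/4)*2)*(5 - 7*(-7) + 2*(-7)**2) = (30 + 1/2)*(5 + 49 + 2*49) = 61*(5 + 49 + 98)/2 = (61/2)*152 = 4636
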